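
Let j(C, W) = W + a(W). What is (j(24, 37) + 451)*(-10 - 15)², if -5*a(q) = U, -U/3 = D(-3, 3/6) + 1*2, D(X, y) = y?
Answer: 611875/2 ≈ 3.0594e+5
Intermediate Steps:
U = -15/2 (U = -3*(3/6 + 1*2) = -3*(3*(⅙) + 2) = -3*(½ + 2) = -3*5/2 = -15/2 ≈ -7.5000)
a(q) = 3/2 (a(q) = -⅕*(-15/2) = 3/2)
j(C, W) = 3/2 + W (j(C, W) = W + 3/2 = 3/2 + W)
(j(24, 37) + 451)*(-10 - 15)² = ((3/2 + 37) + 451)*(-10 - 15)² = (77/2 + 451)*(-25)² = (979/2)*625 = 611875/2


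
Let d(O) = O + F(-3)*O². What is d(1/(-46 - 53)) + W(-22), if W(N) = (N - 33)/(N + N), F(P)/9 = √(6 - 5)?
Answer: 5405/4356 ≈ 1.2408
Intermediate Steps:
F(P) = 9 (F(P) = 9*√(6 - 5) = 9*√1 = 9*1 = 9)
W(N) = (-33 + N)/(2*N) (W(N) = (-33 + N)/((2*N)) = (-33 + N)*(1/(2*N)) = (-33 + N)/(2*N))
d(O) = O + 9*O²
d(1/(-46 - 53)) + W(-22) = (1 + 9/(-46 - 53))/(-46 - 53) + (½)*(-33 - 22)/(-22) = (1 + 9/(-99))/(-99) + (½)*(-1/22)*(-55) = -(1 + 9*(-1/99))/99 + 5/4 = -(1 - 1/11)/99 + 5/4 = -1/99*10/11 + 5/4 = -10/1089 + 5/4 = 5405/4356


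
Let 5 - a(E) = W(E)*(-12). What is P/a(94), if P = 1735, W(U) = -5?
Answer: -347/11 ≈ -31.545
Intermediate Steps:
a(E) = -55 (a(E) = 5 - (-5)*(-12) = 5 - 1*60 = 5 - 60 = -55)
P/a(94) = 1735/(-55) = 1735*(-1/55) = -347/11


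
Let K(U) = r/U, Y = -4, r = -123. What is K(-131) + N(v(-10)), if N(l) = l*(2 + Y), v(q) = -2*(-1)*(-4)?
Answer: 2219/131 ≈ 16.939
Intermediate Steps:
v(q) = -8 (v(q) = 2*(-4) = -8)
N(l) = -2*l (N(l) = l*(2 - 4) = l*(-2) = -2*l)
K(U) = -123/U
K(-131) + N(v(-10)) = -123/(-131) - 2*(-8) = -123*(-1/131) + 16 = 123/131 + 16 = 2219/131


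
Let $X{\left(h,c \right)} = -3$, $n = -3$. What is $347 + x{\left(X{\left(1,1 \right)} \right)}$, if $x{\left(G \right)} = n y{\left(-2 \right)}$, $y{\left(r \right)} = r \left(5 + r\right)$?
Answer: $365$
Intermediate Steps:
$x{\left(G \right)} = 18$ ($x{\left(G \right)} = - 3 \left(- 2 \left(5 - 2\right)\right) = - 3 \left(\left(-2\right) 3\right) = \left(-3\right) \left(-6\right) = 18$)
$347 + x{\left(X{\left(1,1 \right)} \right)} = 347 + 18 = 365$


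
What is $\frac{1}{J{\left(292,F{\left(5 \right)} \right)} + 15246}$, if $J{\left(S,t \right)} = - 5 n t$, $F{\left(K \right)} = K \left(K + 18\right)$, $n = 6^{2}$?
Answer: $- \frac{1}{5454} \approx -0.00018335$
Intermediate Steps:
$n = 36$
$F{\left(K \right)} = K \left(18 + K\right)$
$J{\left(S,t \right)} = - 180 t$ ($J{\left(S,t \right)} = \left(-5\right) 36 t = - 180 t$)
$\frac{1}{J{\left(292,F{\left(5 \right)} \right)} + 15246} = \frac{1}{- 180 \cdot 5 \left(18 + 5\right) + 15246} = \frac{1}{- 180 \cdot 5 \cdot 23 + 15246} = \frac{1}{\left(-180\right) 115 + 15246} = \frac{1}{-20700 + 15246} = \frac{1}{-5454} = - \frac{1}{5454}$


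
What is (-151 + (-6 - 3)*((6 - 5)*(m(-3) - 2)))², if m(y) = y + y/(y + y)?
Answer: 48841/4 ≈ 12210.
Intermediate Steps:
m(y) = ½ + y (m(y) = y + y/((2*y)) = y + (1/(2*y))*y = y + ½ = ½ + y)
(-151 + (-6 - 3)*((6 - 5)*(m(-3) - 2)))² = (-151 + (-6 - 3)*((6 - 5)*((½ - 3) - 2)))² = (-151 - 9*(-5/2 - 2))² = (-151 - 9*(-9)/2)² = (-151 - 9*(-9/2))² = (-151 + 81/2)² = (-221/2)² = 48841/4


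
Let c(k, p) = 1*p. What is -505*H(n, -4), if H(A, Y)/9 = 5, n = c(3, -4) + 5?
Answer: -22725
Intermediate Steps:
c(k, p) = p
n = 1 (n = -4 + 5 = 1)
H(A, Y) = 45 (H(A, Y) = 9*5 = 45)
-505*H(n, -4) = -505*45 = -22725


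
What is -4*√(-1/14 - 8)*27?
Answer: -54*I*√1582/7 ≈ -306.83*I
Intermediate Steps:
-4*√(-1/14 - 8)*27 = -2*I*√1582/7*27 = -54*I*√1582/7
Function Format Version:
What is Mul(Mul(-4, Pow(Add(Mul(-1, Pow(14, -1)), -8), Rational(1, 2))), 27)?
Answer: Mul(Rational(-54, 7), I, Pow(1582, Rational(1, 2))) ≈ Mul(-306.83, I)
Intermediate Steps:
Mul(Mul(-4, Pow(Add(Mul(-1, Pow(14, -1)), -8), Rational(1, 2))), 27) = Mul(Mul(-4, Pow(Add(Mul(-1, Rational(1, 14)), -8), Rational(1, 2))), 27) = Mul(Mul(-4, Pow(Add(Rational(-1, 14), -8), Rational(1, 2))), 27) = Mul(Mul(-4, Pow(Rational(-113, 14), Rational(1, 2))), 27) = Mul(Mul(-4, Mul(Rational(1, 14), I, Pow(1582, Rational(1, 2)))), 27) = Mul(Mul(Rational(-2, 7), I, Pow(1582, Rational(1, 2))), 27) = Mul(Rational(-54, 7), I, Pow(1582, Rational(1, 2)))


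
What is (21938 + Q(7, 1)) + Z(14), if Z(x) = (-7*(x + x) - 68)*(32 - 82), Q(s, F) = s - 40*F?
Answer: 35105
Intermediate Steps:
Z(x) = 3400 + 700*x (Z(x) = (-14*x - 68)*(-50) = (-68 - 14*x)*(-50) = 3400 + 700*x)
(21938 + Q(7, 1)) + Z(14) = (21938 + (7 - 40*1)) + (3400 + 700*14) = (21938 + (7 - 40)) + (3400 + 9800) = (21938 - 33) + 13200 = 21905 + 13200 = 35105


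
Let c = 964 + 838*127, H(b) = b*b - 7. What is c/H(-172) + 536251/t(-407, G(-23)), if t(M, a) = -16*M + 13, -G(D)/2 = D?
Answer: 5520471859/64329975 ≈ 85.815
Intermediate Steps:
G(D) = -2*D
t(M, a) = 13 - 16*M
H(b) = -7 + b² (H(b) = b² - 7 = -7 + b²)
c = 107390 (c = 964 + 106426 = 107390)
c/H(-172) + 536251/t(-407, G(-23)) = 107390/(-7 + (-172)²) + 536251/(13 - 16*(-407)) = 107390/(-7 + 29584) + 536251/(13 + 6512) = 107390/29577 + 536251/6525 = 5520471859/64329975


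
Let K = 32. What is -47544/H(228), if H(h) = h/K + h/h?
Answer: -380352/65 ≈ -5851.6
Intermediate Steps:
H(h) = 1 + h/32 (H(h) = h/32 + h/h = h*(1/32) + 1 = h/32 + 1 = 1 + h/32)
-47544/H(228) = -47544/(1 + (1/32)*228) = -47544/(1 + 57/8) = -47544/65/8 = -47544*8/65 = -380352/65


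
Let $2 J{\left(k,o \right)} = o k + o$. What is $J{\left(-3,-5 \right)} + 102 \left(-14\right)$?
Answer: $-1423$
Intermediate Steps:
$J{\left(k,o \right)} = \frac{o}{2} + \frac{k o}{2}$ ($J{\left(k,o \right)} = \frac{o k + o}{2} = \frac{k o + o}{2} = \frac{o + k o}{2} = \frac{o}{2} + \frac{k o}{2}$)
$J{\left(-3,-5 \right)} + 102 \left(-14\right) = \frac{1}{2} \left(-5\right) \left(1 - 3\right) + 102 \left(-14\right) = \frac{1}{2} \left(-5\right) \left(-2\right) - 1428 = 5 - 1428 = -1423$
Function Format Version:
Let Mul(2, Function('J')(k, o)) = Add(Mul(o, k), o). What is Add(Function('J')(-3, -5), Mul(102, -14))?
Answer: -1423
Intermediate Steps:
Function('J')(k, o) = Add(Mul(Rational(1, 2), o), Mul(Rational(1, 2), k, o)) (Function('J')(k, o) = Mul(Rational(1, 2), Add(Mul(o, k), o)) = Mul(Rational(1, 2), Add(Mul(k, o), o)) = Mul(Rational(1, 2), Add(o, Mul(k, o))) = Add(Mul(Rational(1, 2), o), Mul(Rational(1, 2), k, o)))
Add(Function('J')(-3, -5), Mul(102, -14)) = Add(Mul(Rational(1, 2), -5, Add(1, -3)), Mul(102, -14)) = Add(Mul(Rational(1, 2), -5, -2), -1428) = Add(5, -1428) = -1423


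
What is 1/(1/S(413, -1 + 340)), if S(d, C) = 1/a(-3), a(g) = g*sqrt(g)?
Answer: I*sqrt(3)/9 ≈ 0.19245*I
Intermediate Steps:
a(g) = g**(3/2)
S(d, C) = I*sqrt(3)/9 (S(d, C) = 1/((-3)**(3/2)) = 1/(-3*I*sqrt(3)) = I*sqrt(3)/9)
1/(1/S(413, -1 + 340)) = 1/(1/(I*sqrt(3)/9)) = 1/(-3*I*sqrt(3)) = I*sqrt(3)/9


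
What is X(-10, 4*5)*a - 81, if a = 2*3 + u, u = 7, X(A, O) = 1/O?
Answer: -1607/20 ≈ -80.350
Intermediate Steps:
a = 13 (a = 2*3 + 7 = 6 + 7 = 13)
X(-10, 4*5)*a - 81 = 13/(4*5) - 81 = 13/20 - 81 = -1607/20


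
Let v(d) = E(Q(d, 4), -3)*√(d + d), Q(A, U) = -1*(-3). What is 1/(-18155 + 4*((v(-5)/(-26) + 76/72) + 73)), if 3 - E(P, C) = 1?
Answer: -244468809/4365914146489 + 4212*I*√10/4365914146489 ≈ -5.5995e-5 + 3.0508e-9*I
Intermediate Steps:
Q(A, U) = 3
E(P, C) = 2 (E(P, C) = 3 - 1*1 = 3 - 1 = 2)
v(d) = 2*√2*√d (v(d) = 2*√(d + d) = 2*√(2*d) = 2*(√2*√d) = 2*√2*√d)
1/(-18155 + 4*((v(-5)/(-26) + 76/72) + 73)) = 1/(-18155 + 4*(((2*√2*√(-5))/(-26) + 76/72) + 73)) = 1/(-18155 + 4*(((2*√2*(I*√5))*(-1/26) + 76*(1/72)) + 73)) = 1/(-18155 + 4*(((2*I*√10)*(-1/26) + 19/18) + 73)) = 1/(-18155 + 4*((-I*√10/13 + 19/18) + 73)) = 1/(-18155 + 4*((19/18 - I*√10/13) + 73)) = 1/(-18155 + 4*(1333/18 - I*√10/13)) = 1/(-18155 + (2666/9 - 4*I*√10/13)) = 1/(-160729/9 - 4*I*√10/13)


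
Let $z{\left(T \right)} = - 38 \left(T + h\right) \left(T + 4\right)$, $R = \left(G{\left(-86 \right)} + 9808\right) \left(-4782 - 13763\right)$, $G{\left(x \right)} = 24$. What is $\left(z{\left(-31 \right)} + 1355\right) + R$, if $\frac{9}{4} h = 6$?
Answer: $-182362155$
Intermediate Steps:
$h = \frac{8}{3}$ ($h = \frac{4}{9} \cdot 6 = \frac{8}{3} \approx 2.6667$)
$R = -182334440$ ($R = \left(24 + 9808\right) \left(-4782 - 13763\right) = 9832 \left(-18545\right) = -182334440$)
$z{\left(T \right)} = - 38 \left(4 + T\right) \left(\frac{8}{3} + T\right)$ ($z{\left(T \right)} = - 38 \left(T + \frac{8}{3}\right) \left(T + 4\right) = - 38 \left(\frac{8}{3} + T\right) \left(4 + T\right) = - 38 \left(4 + T\right) \left(\frac{8}{3} + T\right)$)
$\left(z{\left(-31 \right)} + 1355\right) + R = \left(\left(- \frac{1216}{3} - 38 \left(-31\right)^{2} - - \frac{23560}{3}\right) + 1355\right) - 182334440 = \left(\left(- \frac{1216}{3} - 36518 + \frac{23560}{3}\right) + 1355\right) - 182334440 = \left(-29070 + 1355\right) - 182334440 = -27715 - 182334440 = -182362155$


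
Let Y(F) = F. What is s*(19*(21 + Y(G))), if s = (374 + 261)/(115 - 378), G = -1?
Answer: -241300/263 ≈ -917.49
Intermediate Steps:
s = -635/263 (s = 635/(-263) = 635*(-1/263) = -635/263 ≈ -2.4144)
s*(19*(21 + Y(G))) = -12065*(21 - 1)/263 = -12065*20/263 = -635/263*380 = -241300/263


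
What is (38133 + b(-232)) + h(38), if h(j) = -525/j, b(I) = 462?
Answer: 1466085/38 ≈ 38581.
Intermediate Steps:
(38133 + b(-232)) + h(38) = (38133 + 462) - 525/38 = 38595 - 525*1/38 = 38595 - 525/38 = 1466085/38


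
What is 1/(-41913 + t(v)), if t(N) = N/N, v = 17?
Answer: -1/41912 ≈ -2.3860e-5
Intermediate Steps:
t(N) = 1
1/(-41913 + t(v)) = 1/(-41913 + 1) = 1/(-41912) = -1/41912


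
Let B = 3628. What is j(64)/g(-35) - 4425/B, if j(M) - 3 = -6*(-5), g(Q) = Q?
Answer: -274599/126980 ≈ -2.1625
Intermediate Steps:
j(M) = 33 (j(M) = 3 - 6*(-5) = 3 + 30 = 33)
j(64)/g(-35) - 4425/B = 33/(-35) - 4425/3628 = 33*(-1/35) - 4425*1/3628 = -33/35 - 4425/3628 = -274599/126980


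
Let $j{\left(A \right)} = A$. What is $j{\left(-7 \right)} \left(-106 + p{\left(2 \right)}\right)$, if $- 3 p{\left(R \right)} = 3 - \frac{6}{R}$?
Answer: $742$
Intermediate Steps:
$p{\left(R \right)} = -1 + \frac{2}{R}$ ($p{\left(R \right)} = - \frac{3 - \frac{6}{R}}{3} = -1 + \frac{2}{R}$)
$j{\left(-7 \right)} \left(-106 + p{\left(2 \right)}\right) = - 7 \left(-106 + \frac{2 - 2}{2}\right) = - 7 \left(-106 + \frac{1}{2} \cdot 0\right) = - 7 \left(-106 + 0\right) = \left(-7\right) \left(-106\right) = 742$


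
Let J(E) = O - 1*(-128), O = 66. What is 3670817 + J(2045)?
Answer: 3671011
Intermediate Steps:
J(E) = 194 (J(E) = 66 - 1*(-128) = 66 + 128 = 194)
3670817 + J(2045) = 3670817 + 194 = 3671011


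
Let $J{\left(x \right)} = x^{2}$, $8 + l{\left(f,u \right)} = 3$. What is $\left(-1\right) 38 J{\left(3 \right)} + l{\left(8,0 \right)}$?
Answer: $-347$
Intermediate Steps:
$l{\left(f,u \right)} = -5$ ($l{\left(f,u \right)} = -8 + 3 = -5$)
$\left(-1\right) 38 J{\left(3 \right)} + l{\left(8,0 \right)} = \left(-1\right) 38 \cdot 3^{2} - 5 = \left(-38\right) 9 - 5 = -342 - 5 = -347$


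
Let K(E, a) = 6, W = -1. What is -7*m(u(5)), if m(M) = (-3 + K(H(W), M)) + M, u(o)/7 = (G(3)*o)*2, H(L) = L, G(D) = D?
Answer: -1491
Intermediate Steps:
u(o) = 42*o (u(o) = 7*((3*o)*2) = 7*(6*o) = 42*o)
m(M) = 3 + M (m(M) = (-3 + 6) + M = 3 + M)
-7*m(u(5)) = -7*(3 + 42*5) = -7*(3 + 210) = -7*213 = -1491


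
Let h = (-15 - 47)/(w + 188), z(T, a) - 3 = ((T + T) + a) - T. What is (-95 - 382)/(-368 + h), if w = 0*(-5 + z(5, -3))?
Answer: 4982/3847 ≈ 1.2950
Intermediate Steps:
z(T, a) = 3 + T + a (z(T, a) = 3 + (((T + T) + a) - T) = 3 + ((2*T + a) - T) = 3 + ((a + 2*T) - T) = 3 + (T + a) = 3 + T + a)
w = 0 (w = 0*(-5 + (3 + 5 - 3)) = 0*(-5 + 5) = 0*0 = 0)
h = -31/94 (h = (-15 - 47)/(0 + 188) = -62/188 = -62*1/188 = -31/94 ≈ -0.32979)
(-95 - 382)/(-368 + h) = (-95 - 382)/(-368 - 31/94) = -477/(-34623/94) = -477*(-94/34623) = 4982/3847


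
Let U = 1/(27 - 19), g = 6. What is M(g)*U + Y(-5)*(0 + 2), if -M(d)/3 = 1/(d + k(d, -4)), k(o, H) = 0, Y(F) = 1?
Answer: 31/16 ≈ 1.9375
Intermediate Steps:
U = 1/8 ≈ 0.12500
M(d) = -3/d (M(d) = -3/(d + 0) = -3/d)
M(g)*U + Y(-5)*(0 + 2) = -3/6*(1/8) + 1*(0 + 2) = -3*1/6*(1/8) + 1*2 = -1/2*1/8 + 2 = -1/16 + 2 = 31/16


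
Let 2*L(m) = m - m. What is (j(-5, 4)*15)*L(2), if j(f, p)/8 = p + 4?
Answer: 0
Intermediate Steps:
j(f, p) = 32 + 8*p (j(f, p) = 8*(p + 4) = 8*(4 + p) = 32 + 8*p)
L(m) = 0 (L(m) = (m - m)/2 = (1/2)*0 = 0)
(j(-5, 4)*15)*L(2) = ((32 + 8*4)*15)*0 = ((32 + 32)*15)*0 = (64*15)*0 = 960*0 = 0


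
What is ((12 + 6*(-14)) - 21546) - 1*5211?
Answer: -26829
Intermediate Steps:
((12 + 6*(-14)) - 21546) - 1*5211 = ((12 - 84) - 21546) - 5211 = (-72 - 21546) - 5211 = -21618 - 5211 = -26829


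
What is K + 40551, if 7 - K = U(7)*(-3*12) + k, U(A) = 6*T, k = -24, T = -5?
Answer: 39502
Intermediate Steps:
U(A) = -30 (U(A) = 6*(-5) = -30)
K = -1049 (K = 7 - (-(-90)*12 - 24) = 7 - (-30*(-36) - 24) = 7 - (1080 - 24) = 7 - 1*1056 = 7 - 1056 = -1049)
K + 40551 = -1049 + 40551 = 39502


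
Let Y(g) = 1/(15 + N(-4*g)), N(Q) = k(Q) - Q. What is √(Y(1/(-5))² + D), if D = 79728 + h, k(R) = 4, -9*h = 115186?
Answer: √4988193071/273 ≈ 258.71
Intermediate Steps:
h = -115186/9 (h = -⅑*115186 = -115186/9 ≈ -12798.)
N(Q) = 4 - Q
D = 602366/9 (D = 79728 - 115186/9 = 602366/9 ≈ 66930.)
Y(g) = 1/(19 + 4*g) (Y(g) = 1/(15 + (4 - (-4)*g)) = 1/(15 + (4 + 4*g)) = 1/(19 + 4*g))
√(Y(1/(-5))² + D) = √((1/(19 + 4*(1/(-5))))² + 602366/9) = √((1/(19 + 4*(1*(-⅕))))² + 602366/9) = √((1/(19 + 4*(-⅕)))² + 602366/9) = √((1/(19 - ⅘))² + 602366/9) = √((1/(91/5))² + 602366/9) = √((5/91)² + 602366/9) = √(25/8281 + 602366/9) = √(4988193071/74529) = √4988193071/273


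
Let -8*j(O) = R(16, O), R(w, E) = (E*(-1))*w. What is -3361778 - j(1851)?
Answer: -3365480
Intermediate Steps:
R(w, E) = -E*w (R(w, E) = (-E)*w = -E*w)
j(O) = 2*O (j(O) = -(-1)*O*16/8 = -(-2)*O = 2*O)
-3361778 - j(1851) = -3361778 - 2*1851 = -3361778 - 1*3702 = -3361778 - 3702 = -3365480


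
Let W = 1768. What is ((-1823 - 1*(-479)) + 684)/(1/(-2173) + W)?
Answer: -478060/1280621 ≈ -0.37330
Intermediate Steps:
((-1823 - 1*(-479)) + 684)/(1/(-2173) + W) = ((-1823 - 1*(-479)) + 684)/(1/(-2173) + 1768) = ((-1823 + 479) + 684)/(-1/2173 + 1768) = (-1344 + 684)/(3841863/2173) = -660*2173/3841863 = -478060/1280621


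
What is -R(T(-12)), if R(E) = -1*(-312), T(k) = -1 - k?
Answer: -312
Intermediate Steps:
R(E) = 312
-R(T(-12)) = -1*312 = -312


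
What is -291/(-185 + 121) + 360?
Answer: 23331/64 ≈ 364.55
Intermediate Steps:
-291/(-185 + 121) + 360 = -291/(-64) + 360 = -1/64*(-291) + 360 = 291/64 + 360 = 23331/64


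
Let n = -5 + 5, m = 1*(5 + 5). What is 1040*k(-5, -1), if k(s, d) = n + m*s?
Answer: -52000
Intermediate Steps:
m = 10 (m = 1*10 = 10)
n = 0
k(s, d) = 10*s (k(s, d) = 0 + 10*s = 10*s)
1040*k(-5, -1) = 1040*(10*(-5)) = 1040*(-50) = -52000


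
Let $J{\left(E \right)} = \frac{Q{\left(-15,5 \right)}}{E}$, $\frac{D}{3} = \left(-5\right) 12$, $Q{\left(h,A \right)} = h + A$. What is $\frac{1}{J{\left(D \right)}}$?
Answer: $18$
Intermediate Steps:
$Q{\left(h,A \right)} = A + h$
$D = -180$ ($D = 3 \left(\left(-5\right) 12\right) = 3 \left(-60\right) = -180$)
$J{\left(E \right)} = - \frac{10}{E}$ ($J{\left(E \right)} = \frac{5 - 15}{E} = - \frac{10}{E}$)
$\frac{1}{J{\left(D \right)}} = \frac{1}{\left(-10\right) \frac{1}{-180}} = \frac{1}{\left(-10\right) \left(- \frac{1}{180}\right)} = \frac{1}{\frac{1}{18}} = 18$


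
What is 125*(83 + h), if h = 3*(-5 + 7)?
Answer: 11125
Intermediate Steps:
h = 6 (h = 3*2 = 6)
125*(83 + h) = 125*(83 + 6) = 125*89 = 11125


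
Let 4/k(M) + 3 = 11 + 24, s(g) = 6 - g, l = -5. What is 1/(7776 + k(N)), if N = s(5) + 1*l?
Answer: 8/62209 ≈ 0.00012860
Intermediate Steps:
N = -4 (N = (6 - 1*5) + 1*(-5) = (6 - 5) - 5 = 1 - 5 = -4)
k(M) = ⅛ (k(M) = 4/(-3 + (11 + 24)) = 4/(-3 + 35) = 4/32 = 4*(1/32) = ⅛)
1/(7776 + k(N)) = 1/(7776 + ⅛) = 1/(62209/8) = 8/62209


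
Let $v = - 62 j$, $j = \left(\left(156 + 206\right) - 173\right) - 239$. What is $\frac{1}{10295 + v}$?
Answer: $\frac{1}{13395} \approx 7.4655 \cdot 10^{-5}$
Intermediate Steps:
$j = -50$ ($j = \left(362 - 173\right) - 239 = 189 - 239 = -50$)
$v = 3100$ ($v = \left(-62\right) \left(-50\right) = 3100$)
$\frac{1}{10295 + v} = \frac{1}{10295 + 3100} = \frac{1}{13395}$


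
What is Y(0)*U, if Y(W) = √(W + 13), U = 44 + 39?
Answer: 83*√13 ≈ 299.26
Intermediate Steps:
U = 83
Y(W) = √(13 + W)
Y(0)*U = √(13 + 0)*83 = √13*83 = 83*√13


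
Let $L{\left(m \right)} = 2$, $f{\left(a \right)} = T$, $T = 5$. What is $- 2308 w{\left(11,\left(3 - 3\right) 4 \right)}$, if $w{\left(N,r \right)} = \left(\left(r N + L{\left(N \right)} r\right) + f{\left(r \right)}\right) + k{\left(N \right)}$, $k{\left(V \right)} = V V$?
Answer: $-290808$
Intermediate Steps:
$k{\left(V \right)} = V^{2}$
$f{\left(a \right)} = 5$
$w{\left(N,r \right)} = 5 + N^{2} + 2 r + N r$ ($w{\left(N,r \right)} = \left(\left(r N + 2 r\right) + 5\right) + N^{2} = \left(\left(N r + 2 r\right) + 5\right) + N^{2} = \left(\left(2 r + N r\right) + 5\right) + N^{2} = \left(5 + 2 r + N r\right) + N^{2} = 5 + N^{2} + 2 r + N r$)
$- 2308 w{\left(11,\left(3 - 3\right) 4 \right)} = - 2308 \left(5 + 11^{2} + 2 \left(3 - 3\right) 4 + 11 \left(3 - 3\right) 4\right) = - 2308 \left(5 + 121 + 2 \cdot 0 \cdot 4 + 11 \cdot 0 \cdot 4\right) = - 2308 \left(5 + 121 + 2 \cdot 0 + 11 \cdot 0\right) = - 2308 \left(5 + 121 + 0 + 0\right) = \left(-2308\right) 126 = -290808$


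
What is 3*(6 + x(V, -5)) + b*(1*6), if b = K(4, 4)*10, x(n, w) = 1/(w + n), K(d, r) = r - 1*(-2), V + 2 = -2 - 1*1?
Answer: 3777/10 ≈ 377.70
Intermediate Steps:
V = -5 (V = -2 + (-2 - 1*1) = -2 + (-2 - 1) = -2 - 3 = -5)
K(d, r) = 2 + r (K(d, r) = r + 2 = 2 + r)
x(n, w) = 1/(n + w)
b = 60 (b = (2 + 4)*10 = 6*10 = 60)
3*(6 + x(V, -5)) + b*(1*6) = 3*(6 + 1/(-5 - 5)) + 60*(1*6) = 3*(6 + 1/(-10)) + 60*6 = 3*(6 - 1/10) + 360 = 3*(59/10) + 360 = 177/10 + 360 = 3777/10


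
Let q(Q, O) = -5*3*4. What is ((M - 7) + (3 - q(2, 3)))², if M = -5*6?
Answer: 676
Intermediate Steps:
M = -30
q(Q, O) = -60 (q(Q, O) = -15*4 = -60)
((M - 7) + (3 - q(2, 3)))² = ((-30 - 7) + (3 - 1*(-60)))² = (-37 + (3 + 60))² = (-37 + 63)² = 26² = 676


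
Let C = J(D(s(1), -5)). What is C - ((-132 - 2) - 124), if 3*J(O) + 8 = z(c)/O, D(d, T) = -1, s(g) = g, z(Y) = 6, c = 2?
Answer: 760/3 ≈ 253.33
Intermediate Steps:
J(O) = -8/3 + 2/O (J(O) = -8/3 + (6/O)/3 = -8/3 + 2/O)
C = -14/3 (C = -8/3 + 2/(-1) = -8/3 + 2*(-1) = -8/3 - 2 = -14/3 ≈ -4.6667)
C - ((-132 - 2) - 124) = -14/3 - ((-132 - 2) - 124) = -14/3 - (-134 - 124) = -14/3 - 1*(-258) = -14/3 + 258 = 760/3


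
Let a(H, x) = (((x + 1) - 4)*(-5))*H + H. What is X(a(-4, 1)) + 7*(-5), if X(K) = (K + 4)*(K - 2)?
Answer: 1805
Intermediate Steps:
a(H, x) = H + H*(15 - 5*x) (a(H, x) = (((1 + x) - 4)*(-5))*H + H = ((-3 + x)*(-5))*H + H = (15 - 5*x)*H + H = H*(15 - 5*x) + H = H + H*(15 - 5*x))
X(K) = (-2 + K)*(4 + K) (X(K) = (4 + K)*(-2 + K) = (-2 + K)*(4 + K))
X(a(-4, 1)) + 7*(-5) = (-8 + (-4*(16 - 5*1))² + 2*(-4*(16 - 5*1))) + 7*(-5) = (-8 + (-4*(16 - 5))² + 2*(-4*(16 - 5))) - 35 = (-8 + (-4*11)² + 2*(-4*11)) - 35 = (-8 + (-44)² + 2*(-44)) - 35 = (-8 + 1936 - 88) - 35 = 1840 - 35 = 1805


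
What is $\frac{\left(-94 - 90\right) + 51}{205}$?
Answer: $- \frac{133}{205} \approx -0.64878$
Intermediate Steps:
$\frac{\left(-94 - 90\right) + 51}{205} = \left(-184 + 51\right) \frac{1}{205} = \left(-133\right) \frac{1}{205} = - \frac{133}{205}$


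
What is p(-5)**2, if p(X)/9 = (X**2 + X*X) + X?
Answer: 164025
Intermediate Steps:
p(X) = 9*X + 18*X**2 (p(X) = 9*((X**2 + X*X) + X) = 9*((X**2 + X**2) + X) = 9*(2*X**2 + X) = 9*(X + 2*X**2) = 9*X + 18*X**2)
p(-5)**2 = (9*(-5)*(1 + 2*(-5)))**2 = (9*(-5)*(1 - 10))**2 = (9*(-5)*(-9))**2 = 405**2 = 164025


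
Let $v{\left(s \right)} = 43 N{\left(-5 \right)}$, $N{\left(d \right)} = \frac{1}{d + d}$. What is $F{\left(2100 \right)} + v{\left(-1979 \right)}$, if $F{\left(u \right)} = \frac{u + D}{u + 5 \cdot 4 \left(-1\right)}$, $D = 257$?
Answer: $- \frac{6587}{2080} \approx -3.1668$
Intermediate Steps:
$N{\left(d \right)} = \frac{1}{2 d}$
$F{\left(u \right)} = \frac{257 + u}{-20 + u}$ ($F{\left(u \right)} = \frac{u + 257}{u + 5 \cdot 4 \left(-1\right)} = \frac{257 + u}{u + 20 \left(-1\right)} = \frac{257 + u}{u - 20} = \frac{257 + u}{-20 + u}$)
$v{\left(s \right)} = - \frac{43}{10}$ ($v{\left(s \right)} = 43 \frac{1}{2 \left(-5\right)} = 43 \cdot \frac{1}{2} \left(- \frac{1}{5}\right) = 43 \left(- \frac{1}{10}\right) = - \frac{43}{10}$)
$F{\left(2100 \right)} + v{\left(-1979 \right)} = \frac{257 + 2100}{-20 + 2100} - \frac{43}{10} = \frac{1}{2080} \cdot 2357 - \frac{43}{10} = \frac{2357}{2080} - \frac{43}{10} = - \frac{6587}{2080}$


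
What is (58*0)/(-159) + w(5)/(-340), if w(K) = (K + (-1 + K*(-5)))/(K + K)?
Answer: 21/3400 ≈ 0.0061765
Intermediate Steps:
w(K) = (-1 - 4*K)/(2*K) (w(K) = (K + (-1 - 5*K))/((2*K)) = (-1 - 4*K)*(1/(2*K)) = (-1 - 4*K)/(2*K))
(58*0)/(-159) + w(5)/(-340) = (58*0)/(-159) + (-2 - ½/5)/(-340) = 0*(-1/159) + (-2 - ½*⅕)*(-1/340) = 0 + (-2 - ⅒)*(-1/340) = 0 - 21/10*(-1/340) = 0 + 21/3400 = 21/3400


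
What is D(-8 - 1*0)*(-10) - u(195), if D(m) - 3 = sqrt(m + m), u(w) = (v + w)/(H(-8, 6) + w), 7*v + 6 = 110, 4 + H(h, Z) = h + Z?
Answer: -41159/1323 - 40*I ≈ -31.11 - 40.0*I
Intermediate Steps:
H(h, Z) = -4 + Z + h (H(h, Z) = -4 + (h + Z) = -4 + (Z + h) = -4 + Z + h)
v = 104/7 (v = -6/7 + (1/7)*110 = -6/7 + 110/7 = 104/7 ≈ 14.857)
u(w) = (104/7 + w)/(-6 + w) (u(w) = (104/7 + w)/((-4 + 6 - 8) + w) = (104/7 + w)/(-6 + w))
D(m) = 3 + sqrt(2)*sqrt(m) (D(m) = 3 + sqrt(m + m) = 3 + sqrt(2*m) = 3 + sqrt(2)*sqrt(m))
D(-8 - 1*0)*(-10) - u(195) = (3 + sqrt(2)*sqrt(-8 - 1*0))*(-10) - (104/7 + 195)/(-6 + 195) = (3 + sqrt(2)*sqrt(-8 + 0))*(-10) - 1469/(189*7) = (3 + sqrt(2)*sqrt(-8))*(-10) - 1469/(189*7) = (3 + sqrt(2)*(2*I*sqrt(2)))*(-10) - 1*1469/1323 = (3 + 4*I)*(-10) - 1469/1323 = (-30 - 40*I) - 1469/1323 = -41159/1323 - 40*I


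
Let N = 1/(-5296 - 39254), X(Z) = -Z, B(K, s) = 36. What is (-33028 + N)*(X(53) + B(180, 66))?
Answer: 25013755817/44550 ≈ 5.6148e+5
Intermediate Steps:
N = -1/44550 (N = 1/(-44550) = -1/44550 ≈ -2.2447e-5)
(-33028 + N)*(X(53) + B(180, 66)) = (-33028 - 1/44550)*(-1*53 + 36) = -1471397401*(-53 + 36)/44550 = -1471397401/44550*(-17) = 25013755817/44550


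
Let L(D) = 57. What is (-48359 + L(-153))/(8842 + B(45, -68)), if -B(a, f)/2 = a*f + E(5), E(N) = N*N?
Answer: -24151/7456 ≈ -3.2391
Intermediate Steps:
E(N) = N**2
B(a, f) = -50 - 2*a*f (B(a, f) = -2*(a*f + 5**2) = -2*(a*f + 25) = -2*(25 + a*f) = -50 - 2*a*f)
(-48359 + L(-153))/(8842 + B(45, -68)) = (-48359 + 57)/(8842 + (-50 - 2*45*(-68))) = -48302/(8842 + (-50 + 6120)) = -48302/(8842 + 6070) = -48302/14912 = -48302*1/14912 = -24151/7456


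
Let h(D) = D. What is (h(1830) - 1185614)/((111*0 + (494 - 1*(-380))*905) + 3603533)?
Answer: -1183784/4394503 ≈ -0.26938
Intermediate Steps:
(h(1830) - 1185614)/((111*0 + (494 - 1*(-380))*905) + 3603533) = (1830 - 1185614)/((111*0 + (494 - 1*(-380))*905) + 3603533) = -1183784/((0 + (494 + 380)*905) + 3603533) = -1183784/((0 + 874*905) + 3603533) = -1183784/((0 + 790970) + 3603533) = -1183784/(790970 + 3603533) = -1183784/4394503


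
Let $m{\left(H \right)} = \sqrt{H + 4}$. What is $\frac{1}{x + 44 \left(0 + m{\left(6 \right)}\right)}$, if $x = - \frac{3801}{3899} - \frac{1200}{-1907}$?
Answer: $\frac{389934315099}{21843108850891159} + \frac{49643735486444 \sqrt{10}}{21843108850891159} \approx 0.0072049$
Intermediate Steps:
$m{\left(H \right)} = \sqrt{4 + H}$
$x = - \frac{367101}{1062199}$ ($x = \left(-3801\right) \frac{1}{3899} - - \frac{1200}{1907} = - \frac{543}{557} + \frac{1200}{1907} = - \frac{367101}{1062199} \approx -0.3456$)
$\frac{1}{x + 44 \left(0 + m{\left(6 \right)}\right)} = \frac{1}{- \frac{367101}{1062199} + 44 \left(0 + \sqrt{4 + 6}\right)} = \frac{1}{- \frac{367101}{1062199} + 44 \left(0 + \sqrt{10}\right)} = \frac{1}{- \frac{367101}{1062199} + 44 \sqrt{10}}$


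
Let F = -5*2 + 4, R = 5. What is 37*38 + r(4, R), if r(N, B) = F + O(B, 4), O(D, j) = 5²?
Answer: 1425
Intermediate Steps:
O(D, j) = 25
F = -6 (F = -10 + 4 = -6)
r(N, B) = 19 (r(N, B) = -6 + 25 = 19)
37*38 + r(4, R) = 37*38 + 19 = 1406 + 19 = 1425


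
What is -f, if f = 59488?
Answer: -59488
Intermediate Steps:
-f = -1*59488 = -59488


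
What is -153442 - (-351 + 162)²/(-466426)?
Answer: -71569302571/466426 ≈ -1.5344e+5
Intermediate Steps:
-153442 - (-351 + 162)²/(-466426) = -153442 - (-189)²*(-1)/466426 = -153442 - 35721*(-1)/466426 = -153442 - 1*(-35721/466426) = -153442 + 35721/466426 = -71569302571/466426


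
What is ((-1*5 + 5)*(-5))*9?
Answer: 0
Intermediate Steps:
((-1*5 + 5)*(-5))*9 = ((-5 + 5)*(-5))*9 = (0*(-5))*9 = 0*9 = 0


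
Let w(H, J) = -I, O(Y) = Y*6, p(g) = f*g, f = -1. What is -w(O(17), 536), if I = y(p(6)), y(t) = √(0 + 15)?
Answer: √15 ≈ 3.8730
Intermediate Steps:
p(g) = -g
y(t) = √15
I = √15 ≈ 3.8730
O(Y) = 6*Y
w(H, J) = -√15
-w(O(17), 536) = -(-1)*√15 = √15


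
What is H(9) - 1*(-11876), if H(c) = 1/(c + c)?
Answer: 213769/18 ≈ 11876.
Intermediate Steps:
H(c) = 1/(2*c)
H(9) - 1*(-11876) = (½)/9 - 1*(-11876) = (½)*(⅑) + 11876 = 1/18 + 11876 = 213769/18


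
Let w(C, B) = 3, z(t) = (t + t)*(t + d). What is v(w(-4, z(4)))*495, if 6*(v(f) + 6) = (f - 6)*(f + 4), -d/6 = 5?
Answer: -9405/2 ≈ -4702.5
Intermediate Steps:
d = -30 (d = -6*5 = -30)
z(t) = 2*t*(-30 + t) (z(t) = (t + t)*(t - 30) = (2*t)*(-30 + t) = 2*t*(-30 + t))
v(f) = -6 + (-6 + f)*(4 + f)/6 (v(f) = -6 + ((f - 6)*(f + 4))/6 = -6 + ((-6 + f)*(4 + f))/6 = -6 + (-6 + f)*(4 + f)/6)
v(w(-4, z(4)))*495 = (-10 - 1/3*3 + (1/6)*3**2)*495 = (-10 - 1 + (1/6)*9)*495 = (-10 - 1 + 3/2)*495 = -19/2*495 = -9405/2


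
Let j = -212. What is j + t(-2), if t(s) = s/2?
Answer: -213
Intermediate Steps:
t(s) = s/2 (t(s) = s*(1/2) = s/2)
j + t(-2) = -212 + (1/2)*(-2) = -212 - 1 = -213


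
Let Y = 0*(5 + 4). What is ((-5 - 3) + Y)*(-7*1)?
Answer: 56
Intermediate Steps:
Y = 0 (Y = 0*9 = 0)
((-5 - 3) + Y)*(-7*1) = ((-5 - 3) + 0)*(-7*1) = (-8 + 0)*(-7) = -8*(-7) = 56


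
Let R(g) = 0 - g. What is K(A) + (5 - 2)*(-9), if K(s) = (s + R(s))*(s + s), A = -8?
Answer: -27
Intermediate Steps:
R(g) = -g
K(s) = 0 (K(s) = (s - s)*(s + s) = 0*(2*s) = 0)
K(A) + (5 - 2)*(-9) = 0 + (5 - 2)*(-9) = 0 + 3*(-9) = 0 - 27 = -27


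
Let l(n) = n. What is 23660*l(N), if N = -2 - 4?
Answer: -141960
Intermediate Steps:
N = -6
23660*l(N) = 23660*(-6) = -141960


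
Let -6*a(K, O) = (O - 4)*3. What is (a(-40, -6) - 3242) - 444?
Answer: -3681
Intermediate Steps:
a(K, O) = 2 - O/2 (a(K, O) = -(O - 4)*3/6 = -(-4 + O)*3/6 = -(-12 + 3*O)/6 = 2 - O/2)
(a(-40, -6) - 3242) - 444 = ((2 - ½*(-6)) - 3242) - 444 = ((2 + 3) - 3242) - 444 = (5 - 3242) - 444 = -3237 - 444 = -3681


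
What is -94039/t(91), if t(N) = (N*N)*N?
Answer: -94039/753571 ≈ -0.12479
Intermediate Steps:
t(N) = N³ (t(N) = N²*N = N³)
-94039/t(91) = -94039/(91³) = -94039/753571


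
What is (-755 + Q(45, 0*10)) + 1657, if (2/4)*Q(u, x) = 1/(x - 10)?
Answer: 4509/5 ≈ 901.80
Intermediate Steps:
Q(u, x) = 2/(-10 + x) (Q(u, x) = 2/(x - 10) = 2/(-10 + x))
(-755 + Q(45, 0*10)) + 1657 = (-755 + 2/(-10 + 0*10)) + 1657 = (-755 + 2/(-10 + 0)) + 1657 = (-755 + 2/(-10)) + 1657 = (-755 + 2*(-⅒)) + 1657 = (-755 - ⅕) + 1657 = -3776/5 + 1657 = 4509/5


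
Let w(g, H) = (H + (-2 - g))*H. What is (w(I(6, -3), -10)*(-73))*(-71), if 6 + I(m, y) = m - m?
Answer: 310980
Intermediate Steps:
I(m, y) = -6 (I(m, y) = -6 + (m - m) = -6 + 0 = -6)
w(g, H) = H*(-2 + H - g) (w(g, H) = (-2 + H - g)*H = H*(-2 + H - g))
(w(I(6, -3), -10)*(-73))*(-71) = (-10*(-2 - 10 - 1*(-6))*(-73))*(-71) = (-10*(-2 - 10 + 6)*(-73))*(-71) = (-10*(-6)*(-73))*(-71) = (60*(-73))*(-71) = -4380*(-71) = 310980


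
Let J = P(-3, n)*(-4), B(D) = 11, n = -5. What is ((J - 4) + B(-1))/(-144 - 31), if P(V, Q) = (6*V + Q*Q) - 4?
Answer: 1/35 ≈ 0.028571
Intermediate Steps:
P(V, Q) = -4 + Q² + 6*V (P(V, Q) = (6*V + Q²) - 4 = (Q² + 6*V) - 4 = -4 + Q² + 6*V)
J = -12 (J = (-4 + (-5)² + 6*(-3))*(-4) = (-4 + 25 - 18)*(-4) = 3*(-4) = -12)
((J - 4) + B(-1))/(-144 - 31) = ((-12 - 4) + 11)/(-144 - 31) = (-16 + 11)/(-175) = -5*(-1/175) = 1/35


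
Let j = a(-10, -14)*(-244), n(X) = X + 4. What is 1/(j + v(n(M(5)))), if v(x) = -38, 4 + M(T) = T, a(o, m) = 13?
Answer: -1/3210 ≈ -0.00031153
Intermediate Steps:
M(T) = -4 + T
n(X) = 4 + X
j = -3172 (j = 13*(-244) = -3172)
1/(j + v(n(M(5)))) = 1/(-3172 - 38) = 1/(-3210) = -1/3210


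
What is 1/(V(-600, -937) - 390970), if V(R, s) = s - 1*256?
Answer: -1/392163 ≈ -2.5500e-6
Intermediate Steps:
V(R, s) = -256 + s (V(R, s) = s - 256 = -256 + s)
1/(V(-600, -937) - 390970) = 1/((-256 - 937) - 390970) = 1/(-1193 - 390970) = 1/(-392163) = -1/392163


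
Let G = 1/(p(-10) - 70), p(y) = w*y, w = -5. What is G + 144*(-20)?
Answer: -57601/20 ≈ -2880.1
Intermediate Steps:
p(y) = -5*y
G = -1/20 (G = 1/(-5*(-10) - 70) = 1/(50 - 70) = 1/(-20) = -1/20 ≈ -0.050000)
G + 144*(-20) = -1/20 + 144*(-20) = -1/20 - 2880 = -57601/20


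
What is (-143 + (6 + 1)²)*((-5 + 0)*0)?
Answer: 0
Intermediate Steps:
(-143 + (6 + 1)²)*((-5 + 0)*0) = (-143 + 7²)*(-5*0) = (-143 + 49)*0 = -94*0 = 0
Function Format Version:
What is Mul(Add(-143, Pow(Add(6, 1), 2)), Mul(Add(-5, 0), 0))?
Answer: 0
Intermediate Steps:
Mul(Add(-143, Pow(Add(6, 1), 2)), Mul(Add(-5, 0), 0)) = Mul(Add(-143, Pow(7, 2)), Mul(-5, 0)) = Mul(Add(-143, 49), 0) = Mul(-94, 0) = 0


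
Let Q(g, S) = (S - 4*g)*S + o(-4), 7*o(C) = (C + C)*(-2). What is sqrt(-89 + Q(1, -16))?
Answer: sqrt(11431)/7 ≈ 15.274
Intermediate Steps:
o(C) = -4*C/7 (o(C) = ((C + C)*(-2))/7 = ((2*C)*(-2))/7 = (-4*C)/7 = -4*C/7)
Q(g, S) = 16/7 + S*(S - 4*g) (Q(g, S) = (S - 4*g)*S - 4/7*(-4) = S*(S - 4*g) + 16/7 = 16/7 + S*(S - 4*g))
sqrt(-89 + Q(1, -16)) = sqrt(-89 + (16/7 + (-16)**2 - 4*(-16)*1)) = sqrt(-89 + (16/7 + 256 + 64)) = sqrt(-89 + 2256/7) = sqrt(1633/7) = sqrt(11431)/7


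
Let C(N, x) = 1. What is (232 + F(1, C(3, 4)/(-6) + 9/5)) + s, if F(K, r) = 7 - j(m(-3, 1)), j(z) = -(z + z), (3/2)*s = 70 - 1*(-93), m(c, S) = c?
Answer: 1025/3 ≈ 341.67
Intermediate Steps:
s = 326/3 (s = 2*(70 - 1*(-93))/3 = 2*(70 + 93)/3 = (2/3)*163 = 326/3 ≈ 108.67)
j(z) = -2*z
F(K, r) = 1 (F(K, r) = 7 - (-2)*(-3) = 7 - 1*6 = 7 - 6 = 1)
(232 + F(1, C(3, 4)/(-6) + 9/5)) + s = (232 + 1) + 326/3 = 233 + 326/3 = 1025/3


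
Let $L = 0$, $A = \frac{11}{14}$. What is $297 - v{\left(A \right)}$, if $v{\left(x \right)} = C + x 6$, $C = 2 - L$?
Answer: $\frac{2032}{7} \approx 290.29$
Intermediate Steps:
$A = \frac{11}{14}$ ($A = 11 \cdot \frac{1}{14} = \frac{11}{14} \approx 0.78571$)
$C = 2$ ($C = 2 - 0 = 2 + 0 = 2$)
$v{\left(x \right)} = 2 + 6 x$ ($v{\left(x \right)} = 2 + x 6 = 2 + 6 x$)
$297 - v{\left(A \right)} = 297 - \left(2 + 6 \cdot \frac{11}{14}\right) = 297 - \left(2 + \frac{33}{7}\right) = 297 - \frac{47}{7} = \frac{2032}{7}$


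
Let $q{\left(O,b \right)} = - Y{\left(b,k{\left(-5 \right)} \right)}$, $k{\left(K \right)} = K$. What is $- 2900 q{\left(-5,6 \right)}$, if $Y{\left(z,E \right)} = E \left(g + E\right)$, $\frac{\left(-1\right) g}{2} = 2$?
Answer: $130500$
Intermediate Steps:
$g = -4$ ($g = \left(-2\right) 2 = -4$)
$Y{\left(z,E \right)} = E \left(-4 + E\right)$
$q{\left(O,b \right)} = -45$ ($q{\left(O,b \right)} = - \left(-5\right) \left(-4 - 5\right) = - \left(-5\right) \left(-9\right) = \left(-1\right) 45 = -45$)
$- 2900 q{\left(-5,6 \right)} = \left(-2900\right) \left(-45\right) = 130500$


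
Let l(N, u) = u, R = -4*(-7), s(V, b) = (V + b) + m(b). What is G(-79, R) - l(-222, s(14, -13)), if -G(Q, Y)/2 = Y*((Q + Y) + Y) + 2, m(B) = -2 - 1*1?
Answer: 1286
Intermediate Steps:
m(B) = -3 (m(B) = -2 - 1 = -3)
s(V, b) = -3 + V + b (s(V, b) = (V + b) - 3 = -3 + V + b)
R = 28
G(Q, Y) = -4 - 2*Y*(Q + 2*Y) (G(Q, Y) = -2*(Y*((Q + Y) + Y) + 2) = -2*(Y*(Q + 2*Y) + 2) = -2*(2 + Y*(Q + 2*Y)) = -4 - 2*Y*(Q + 2*Y))
G(-79, R) - l(-222, s(14, -13)) = (-4 - 4*28² - 2*(-79)*28) - (-3 + 14 - 13) = (-4 - 4*784 + 4424) - 1*(-2) = (-4 - 3136 + 4424) + 2 = 1284 + 2 = 1286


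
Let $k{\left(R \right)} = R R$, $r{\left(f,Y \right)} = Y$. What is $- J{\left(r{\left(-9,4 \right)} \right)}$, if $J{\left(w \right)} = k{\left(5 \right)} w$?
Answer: $-100$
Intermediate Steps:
$k{\left(R \right)} = R^{2}$
$J{\left(w \right)} = 25 w$ ($J{\left(w \right)} = 5^{2} w = 25 w$)
$- J{\left(r{\left(-9,4 \right)} \right)} = - 25 \cdot 4 = \left(-1\right) 100 = -100$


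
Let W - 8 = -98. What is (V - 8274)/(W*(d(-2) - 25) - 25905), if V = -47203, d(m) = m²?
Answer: 55477/24015 ≈ 2.3101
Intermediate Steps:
W = -90 (W = 8 - 98 = -90)
(V - 8274)/(W*(d(-2) - 25) - 25905) = (-47203 - 8274)/(-90*((-2)² - 25) - 25905) = -55477/(-90*(4 - 25) - 25905) = -55477/(-90*(-21) - 25905) = -55477/(1890 - 25905) = -55477/(-24015) = -55477*(-1/24015) = 55477/24015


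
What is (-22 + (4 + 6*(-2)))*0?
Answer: 0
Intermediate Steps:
(-22 + (4 + 6*(-2)))*0 = (-22 + (4 - 12))*0 = (-22 - 8)*0 = -30*0 = 0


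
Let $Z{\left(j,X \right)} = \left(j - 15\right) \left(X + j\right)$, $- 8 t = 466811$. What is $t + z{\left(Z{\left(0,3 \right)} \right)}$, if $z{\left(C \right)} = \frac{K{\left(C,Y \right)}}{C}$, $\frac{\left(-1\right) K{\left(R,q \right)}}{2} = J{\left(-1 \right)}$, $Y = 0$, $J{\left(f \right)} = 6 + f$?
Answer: $- \frac{4201283}{72} \approx -58351.0$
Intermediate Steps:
$t = - \frac{466811}{8}$ ($t = \left(- \frac{1}{8}\right) 466811 = - \frac{466811}{8} \approx -58351.0$)
$K{\left(R,q \right)} = -10$ ($K{\left(R,q \right)} = - 2 \left(6 - 1\right) = \left(-2\right) 5 = -10$)
$Z{\left(j,X \right)} = \left(-15 + j\right) \left(X + j\right)$
$z{\left(C \right)} = - \frac{10}{C}$
$t + z{\left(Z{\left(0,3 \right)} \right)} = - \frac{466811}{8} - \frac{10}{0^{2} - 45 - 0 + 3 \cdot 0} = - \frac{466811}{8} - \frac{10}{0 - 45 + 0 + 0} = - \frac{466811}{8} - \frac{10}{-45} = - \frac{466811}{8} - - \frac{2}{9} = - \frac{466811}{8} + \frac{2}{9} = - \frac{4201283}{72}$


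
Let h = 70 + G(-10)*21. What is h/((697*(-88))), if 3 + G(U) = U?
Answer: 203/61336 ≈ 0.0033096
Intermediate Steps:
G(U) = -3 + U
h = -203 (h = 70 + (-3 - 10)*21 = 70 - 13*21 = 70 - 273 = -203)
h/((697*(-88))) = -203/(697*(-88)) = -203/(-61336) = -203*(-1/61336) = 203/61336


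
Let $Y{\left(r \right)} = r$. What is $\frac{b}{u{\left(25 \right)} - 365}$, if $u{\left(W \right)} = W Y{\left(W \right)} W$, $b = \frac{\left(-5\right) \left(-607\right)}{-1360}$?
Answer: $- \frac{607}{4150720} \approx -0.00014624$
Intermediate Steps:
$b = - \frac{607}{272}$ ($b = 3035 \left(- \frac{1}{1360}\right) = - \frac{607}{272} \approx -2.2316$)
$u{\left(W \right)} = W^{3}$ ($u{\left(W \right)} = W W W = W^{2} W = W^{3}$)
$\frac{b}{u{\left(25 \right)} - 365} = - \frac{607}{272 \left(25^{3} - 365\right)} = - \frac{607}{272 \left(15625 - 365\right)} = - \frac{607}{272 \cdot 15260} = \left(- \frac{607}{272}\right) \frac{1}{15260} = - \frac{607}{4150720}$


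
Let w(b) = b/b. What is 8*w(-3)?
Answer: 8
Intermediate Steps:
w(b) = 1
8*w(-3) = 8*1 = 8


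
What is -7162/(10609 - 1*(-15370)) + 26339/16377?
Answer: 566968807/425458083 ≈ 1.3326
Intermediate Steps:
-7162/(10609 - 1*(-15370)) + 26339/16377 = -7162/(10609 + 15370) + 26339*(1/16377) = -7162/25979 + 26339/16377 = 566968807/425458083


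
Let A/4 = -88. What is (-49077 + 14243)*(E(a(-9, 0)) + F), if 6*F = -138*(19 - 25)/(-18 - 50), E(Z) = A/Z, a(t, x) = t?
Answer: -197630699/153 ≈ -1.2917e+6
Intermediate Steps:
A = -352 (A = 4*(-88) = -352)
E(Z) = -352/Z
F = -69/34 (F = (-138*(19 - 25)/(-18 - 50))/6 = (-(-828)/(-68))/6 = (-(-828)*(-1)/68)/6 = (-138*3/34)/6 = (⅙)*(-207/17) = -69/34 ≈ -2.0294)
(-49077 + 14243)*(E(a(-9, 0)) + F) = (-49077 + 14243)*(-352/(-9) - 69/34) = -34834*(-352*(-⅑) - 69/34) = -34834*(352/9 - 69/34) = -34834*11347/306 = -197630699/153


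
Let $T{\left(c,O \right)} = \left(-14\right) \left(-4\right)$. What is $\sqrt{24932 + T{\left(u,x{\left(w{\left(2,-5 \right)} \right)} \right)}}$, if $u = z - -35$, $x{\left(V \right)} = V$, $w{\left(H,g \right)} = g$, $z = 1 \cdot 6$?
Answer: $2 \sqrt{6247} \approx 158.08$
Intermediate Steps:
$z = 6$
$u = 41$ ($u = 6 - -35 = 6 + 35 = 41$)
$T{\left(c,O \right)} = 56$
$\sqrt{24932 + T{\left(u,x{\left(w{\left(2,-5 \right)} \right)} \right)}} = \sqrt{24932 + 56} = \sqrt{24988} = 2 \sqrt{6247}$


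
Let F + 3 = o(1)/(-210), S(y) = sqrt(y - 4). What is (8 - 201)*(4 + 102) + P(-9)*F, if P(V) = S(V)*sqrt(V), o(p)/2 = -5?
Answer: -20458 + 62*sqrt(13)/7 ≈ -20426.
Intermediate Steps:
o(p) = -10 (o(p) = 2*(-5) = -10)
S(y) = sqrt(-4 + y)
F = -62/21 (F = -3 - 10/(-210) = -3 - 10*(-1/210) = -3 + 1/21 = -62/21 ≈ -2.9524)
P(V) = sqrt(V)*sqrt(-4 + V) (P(V) = sqrt(-4 + V)*sqrt(V) = sqrt(V)*sqrt(-4 + V))
(8 - 201)*(4 + 102) + P(-9)*F = (8 - 201)*(4 + 102) + (sqrt(-9)*sqrt(-4 - 9))*(-62/21) = -193*106 + ((3*I)*sqrt(-13))*(-62/21) = -20458 + ((3*I)*(I*sqrt(13)))*(-62/21) = -20458 - 3*sqrt(13)*(-62/21) = -20458 + 62*sqrt(13)/7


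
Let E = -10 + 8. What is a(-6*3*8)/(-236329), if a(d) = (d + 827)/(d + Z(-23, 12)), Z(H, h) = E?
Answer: 683/34504034 ≈ 1.9795e-5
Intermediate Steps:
E = -2
Z(H, h) = -2
a(d) = (827 + d)/(-2 + d) (a(d) = (d + 827)/(d - 2) = (827 + d)/(-2 + d))
a(-6*3*8)/(-236329) = ((827 - 6*3*8)/(-2 - 6*3*8))/(-236329) = ((827 - 18*8)/(-2 - 18*8))*(-1/236329) = ((827 - 144)/(-2 - 144))*(-1/236329) = (683/(-146))*(-1/236329) = -1/146*683*(-1/236329) = -683/146*(-1/236329) = 683/34504034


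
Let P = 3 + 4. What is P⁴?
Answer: 2401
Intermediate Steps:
P = 7
P⁴ = 7⁴ = 2401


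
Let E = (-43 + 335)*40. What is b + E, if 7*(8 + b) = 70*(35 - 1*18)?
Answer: 11842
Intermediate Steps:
E = 11680 (E = 292*40 = 11680)
b = 162 (b = -8 + (70*(35 - 1*18))/7 = -8 + (70*(35 - 18))/7 = -8 + (70*17)/7 = -8 + (⅐)*1190 = -8 + 170 = 162)
b + E = 162 + 11680 = 11842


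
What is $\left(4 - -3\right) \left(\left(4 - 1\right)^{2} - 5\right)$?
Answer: $28$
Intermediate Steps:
$\left(4 - -3\right) \left(\left(4 - 1\right)^{2} - 5\right) = \left(4 + 3\right) \left(3^{2} - 5\right) = 7 \left(9 - 5\right) = 7 \cdot 4 = 28$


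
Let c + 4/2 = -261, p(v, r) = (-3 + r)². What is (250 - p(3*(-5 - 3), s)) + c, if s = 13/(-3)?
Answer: -601/9 ≈ -66.778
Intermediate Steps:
s = -13/3 (s = 13*(-⅓) = -13/3 ≈ -4.3333)
c = -263 (c = -2 - 261 = -263)
(250 - p(3*(-5 - 3), s)) + c = (250 - (-3 - 13/3)²) - 263 = (250 - (-22/3)²) - 263 = (250 - 1*484/9) - 263 = (250 - 484/9) - 263 = 1766/9 - 263 = -601/9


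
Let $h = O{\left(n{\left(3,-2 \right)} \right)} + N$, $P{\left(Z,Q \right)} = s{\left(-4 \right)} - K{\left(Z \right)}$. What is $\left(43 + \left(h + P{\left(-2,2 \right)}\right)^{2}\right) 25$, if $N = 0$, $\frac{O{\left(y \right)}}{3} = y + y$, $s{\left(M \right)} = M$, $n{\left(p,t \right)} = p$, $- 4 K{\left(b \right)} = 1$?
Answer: $\frac{98425}{16} \approx 6151.6$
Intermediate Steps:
$K{\left(b \right)} = - \frac{1}{4}$ ($K{\left(b \right)} = \left(- \frac{1}{4}\right) 1 = - \frac{1}{4}$)
$O{\left(y \right)} = 6 y$ ($O{\left(y \right)} = 3 \left(y + y\right) = 3 \cdot 2 y = 6 y$)
$P{\left(Z,Q \right)} = - \frac{15}{4}$ ($P{\left(Z,Q \right)} = -4 - - \frac{1}{4} = -4 + \frac{1}{4} = - \frac{15}{4}$)
$h = 18$ ($h = 6 \cdot 3 + 0 = 18 + 0 = 18$)
$\left(43 + \left(h + P{\left(-2,2 \right)}\right)^{2}\right) 25 = \left(43 + \left(18 - \frac{15}{4}\right)^{2}\right) 25 = \left(43 + \left(\frac{57}{4}\right)^{2}\right) 25 = \left(43 + \frac{3249}{16}\right) 25 = \frac{3937}{16} \cdot 25 = \frac{98425}{16}$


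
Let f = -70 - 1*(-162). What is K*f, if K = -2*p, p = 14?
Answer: -2576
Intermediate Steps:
K = -28 (K = -2*14 = -28)
f = 92 (f = -70 + 162 = 92)
K*f = -28*92 = -2576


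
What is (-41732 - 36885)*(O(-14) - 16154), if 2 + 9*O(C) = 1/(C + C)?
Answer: 15239961605/12 ≈ 1.2700e+9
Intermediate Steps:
O(C) = -2/9 + 1/(18*C) (O(C) = -2/9 + 1/(9*(C + C)) = -2/9 + 1/(9*((2*C))) = -2/9 + (1/(2*C))/9 = -2/9 + 1/(18*C))
(-41732 - 36885)*(O(-14) - 16154) = (-41732 - 36885)*((1/18)*(1 - 4*(-14))/(-14) - 16154) = -78617*((1/18)*(-1/14)*(1 + 56) - 16154) = -78617*((1/18)*(-1/14)*57 - 16154) = -78617*(-19/84 - 16154) = -78617*(-1356955/84) = 15239961605/12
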